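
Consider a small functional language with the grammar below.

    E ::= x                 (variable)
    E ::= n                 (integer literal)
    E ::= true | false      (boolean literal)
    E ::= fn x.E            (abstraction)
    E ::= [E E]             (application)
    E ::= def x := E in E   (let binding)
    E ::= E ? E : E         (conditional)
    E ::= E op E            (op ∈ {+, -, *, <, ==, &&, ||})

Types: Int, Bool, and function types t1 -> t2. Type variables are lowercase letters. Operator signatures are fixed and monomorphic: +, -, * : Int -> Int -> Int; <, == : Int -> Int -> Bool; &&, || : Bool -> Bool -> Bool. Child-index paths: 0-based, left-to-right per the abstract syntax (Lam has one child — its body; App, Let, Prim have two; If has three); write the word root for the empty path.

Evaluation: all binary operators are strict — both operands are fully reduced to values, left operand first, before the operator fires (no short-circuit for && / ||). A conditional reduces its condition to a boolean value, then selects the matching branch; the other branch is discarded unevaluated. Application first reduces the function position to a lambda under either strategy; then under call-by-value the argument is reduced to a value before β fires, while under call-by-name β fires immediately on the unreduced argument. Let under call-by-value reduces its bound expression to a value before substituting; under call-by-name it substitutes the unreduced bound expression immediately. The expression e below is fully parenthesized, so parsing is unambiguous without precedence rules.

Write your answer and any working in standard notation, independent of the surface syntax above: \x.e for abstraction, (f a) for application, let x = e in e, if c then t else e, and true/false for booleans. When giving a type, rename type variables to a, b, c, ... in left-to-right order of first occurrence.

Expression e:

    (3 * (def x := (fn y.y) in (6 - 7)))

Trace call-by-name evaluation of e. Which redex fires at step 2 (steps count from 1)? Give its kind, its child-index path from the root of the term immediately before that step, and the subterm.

Trace:
step 0: (3 * (let x = (\y.y) in (6 - 7)))
step 1: [let@1] (3 * (6 - 7))
step 2: [delta@1] (3 * -1)

Answer: delta at 1 : (6 - 7)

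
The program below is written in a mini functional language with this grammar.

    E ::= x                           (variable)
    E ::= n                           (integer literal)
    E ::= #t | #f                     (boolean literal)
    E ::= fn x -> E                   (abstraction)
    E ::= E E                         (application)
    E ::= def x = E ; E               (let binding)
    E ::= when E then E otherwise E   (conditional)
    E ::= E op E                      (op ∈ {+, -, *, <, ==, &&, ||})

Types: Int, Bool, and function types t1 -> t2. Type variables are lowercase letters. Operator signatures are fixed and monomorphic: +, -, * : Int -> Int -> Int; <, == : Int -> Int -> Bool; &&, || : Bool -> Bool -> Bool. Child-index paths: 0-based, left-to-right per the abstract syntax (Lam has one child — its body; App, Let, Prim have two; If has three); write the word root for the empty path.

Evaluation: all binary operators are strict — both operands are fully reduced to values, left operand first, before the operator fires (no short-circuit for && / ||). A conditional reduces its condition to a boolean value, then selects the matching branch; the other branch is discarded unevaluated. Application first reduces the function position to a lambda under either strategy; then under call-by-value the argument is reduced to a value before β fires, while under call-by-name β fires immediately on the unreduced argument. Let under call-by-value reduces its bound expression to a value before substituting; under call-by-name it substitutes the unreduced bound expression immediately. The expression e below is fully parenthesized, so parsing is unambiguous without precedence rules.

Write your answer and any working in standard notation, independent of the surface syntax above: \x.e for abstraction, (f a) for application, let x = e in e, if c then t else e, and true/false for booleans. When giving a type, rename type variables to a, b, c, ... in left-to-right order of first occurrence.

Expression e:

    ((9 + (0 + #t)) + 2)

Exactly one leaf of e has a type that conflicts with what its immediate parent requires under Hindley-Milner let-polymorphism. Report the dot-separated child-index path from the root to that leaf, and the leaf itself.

Derivation:
  unify Int ~ Int
  unify Int ~ Int
  unify Bool ~ Int
  FAIL: mismatch Bool ~ Int

Answer: 0.1.1 : true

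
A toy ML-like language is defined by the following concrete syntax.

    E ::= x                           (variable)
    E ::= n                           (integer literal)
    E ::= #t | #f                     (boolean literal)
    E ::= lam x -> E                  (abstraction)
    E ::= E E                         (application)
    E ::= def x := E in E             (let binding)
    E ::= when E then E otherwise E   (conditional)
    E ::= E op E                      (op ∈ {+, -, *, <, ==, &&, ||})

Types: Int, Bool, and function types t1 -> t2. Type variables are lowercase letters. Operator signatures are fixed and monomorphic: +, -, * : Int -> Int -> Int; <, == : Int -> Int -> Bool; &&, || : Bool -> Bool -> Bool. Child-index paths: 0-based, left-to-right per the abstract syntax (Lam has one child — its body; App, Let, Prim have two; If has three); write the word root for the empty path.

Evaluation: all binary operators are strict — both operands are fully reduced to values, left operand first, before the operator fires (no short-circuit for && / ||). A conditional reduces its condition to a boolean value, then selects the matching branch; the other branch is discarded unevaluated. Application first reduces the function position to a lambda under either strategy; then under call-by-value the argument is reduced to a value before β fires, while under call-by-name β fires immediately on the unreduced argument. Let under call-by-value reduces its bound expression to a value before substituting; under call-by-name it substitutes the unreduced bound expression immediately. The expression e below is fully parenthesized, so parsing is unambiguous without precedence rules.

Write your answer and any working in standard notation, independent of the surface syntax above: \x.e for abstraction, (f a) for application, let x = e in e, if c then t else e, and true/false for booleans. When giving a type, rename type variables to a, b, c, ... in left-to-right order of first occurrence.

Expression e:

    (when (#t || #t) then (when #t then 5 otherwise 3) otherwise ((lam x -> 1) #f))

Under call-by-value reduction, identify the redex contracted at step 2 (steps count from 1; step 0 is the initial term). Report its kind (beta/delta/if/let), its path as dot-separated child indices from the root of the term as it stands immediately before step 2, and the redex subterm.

Derivation:
step 0: (if (true || true) then (if true then 5 else 3) else ((\x.1) false))
step 1: [delta@0] (if true then (if true then 5 else 3) else ((\x.1) false))
step 2: [if@root] (if true then 5 else 3)

Answer: if at root : (if true then (if true then 5 else 3) else ((\x.1) false))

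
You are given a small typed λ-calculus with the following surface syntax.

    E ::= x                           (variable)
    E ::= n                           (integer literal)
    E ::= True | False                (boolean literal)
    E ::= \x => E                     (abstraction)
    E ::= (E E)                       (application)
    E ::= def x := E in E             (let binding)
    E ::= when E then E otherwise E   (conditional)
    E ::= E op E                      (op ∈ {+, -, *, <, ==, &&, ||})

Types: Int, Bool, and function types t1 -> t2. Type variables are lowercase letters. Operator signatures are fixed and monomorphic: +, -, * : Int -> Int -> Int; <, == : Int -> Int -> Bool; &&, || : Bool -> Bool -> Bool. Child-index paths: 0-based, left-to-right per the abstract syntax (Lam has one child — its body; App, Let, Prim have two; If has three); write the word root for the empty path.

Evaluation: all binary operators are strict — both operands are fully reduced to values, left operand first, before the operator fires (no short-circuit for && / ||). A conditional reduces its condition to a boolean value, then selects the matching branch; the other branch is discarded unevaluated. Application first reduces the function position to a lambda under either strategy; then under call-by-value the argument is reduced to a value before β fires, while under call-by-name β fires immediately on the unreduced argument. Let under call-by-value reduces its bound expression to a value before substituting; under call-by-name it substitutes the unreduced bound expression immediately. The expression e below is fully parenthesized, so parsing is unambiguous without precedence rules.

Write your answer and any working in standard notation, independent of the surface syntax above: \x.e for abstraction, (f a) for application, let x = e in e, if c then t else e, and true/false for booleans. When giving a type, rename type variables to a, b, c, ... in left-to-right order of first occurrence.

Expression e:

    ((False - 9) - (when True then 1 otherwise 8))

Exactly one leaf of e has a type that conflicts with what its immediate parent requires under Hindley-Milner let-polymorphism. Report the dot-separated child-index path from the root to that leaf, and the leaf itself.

Answer: 0.0 : false

Derivation:
  unify Bool ~ Int
  FAIL: mismatch Bool ~ Int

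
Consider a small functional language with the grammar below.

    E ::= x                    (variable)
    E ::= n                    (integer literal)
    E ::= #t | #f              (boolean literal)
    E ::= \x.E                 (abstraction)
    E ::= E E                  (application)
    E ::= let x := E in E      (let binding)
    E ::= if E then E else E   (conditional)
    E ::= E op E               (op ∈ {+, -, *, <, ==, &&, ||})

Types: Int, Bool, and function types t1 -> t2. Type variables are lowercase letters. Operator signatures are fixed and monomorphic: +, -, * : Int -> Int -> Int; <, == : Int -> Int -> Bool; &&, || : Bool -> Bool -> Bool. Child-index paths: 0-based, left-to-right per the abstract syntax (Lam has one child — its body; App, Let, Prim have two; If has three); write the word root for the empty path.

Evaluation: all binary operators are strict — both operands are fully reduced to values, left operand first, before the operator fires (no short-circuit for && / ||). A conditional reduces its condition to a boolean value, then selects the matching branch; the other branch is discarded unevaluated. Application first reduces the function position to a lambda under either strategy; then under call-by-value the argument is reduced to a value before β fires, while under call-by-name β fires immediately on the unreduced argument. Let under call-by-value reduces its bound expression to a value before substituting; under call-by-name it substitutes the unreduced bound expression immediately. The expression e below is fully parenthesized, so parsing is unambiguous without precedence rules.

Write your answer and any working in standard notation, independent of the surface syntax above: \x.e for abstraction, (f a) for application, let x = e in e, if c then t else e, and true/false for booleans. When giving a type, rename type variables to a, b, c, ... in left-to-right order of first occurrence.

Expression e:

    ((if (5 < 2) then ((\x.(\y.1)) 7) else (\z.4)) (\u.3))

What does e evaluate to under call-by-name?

Derivation:
step 0: ((if (5 < 2) then ((\x.(\y.1)) 7) else (\z.4)) (\u.3))
step 1: [delta@0.0] ((if false then ((\x.(\y.1)) 7) else (\z.4)) (\u.3))
step 2: [if@0] ((\z.4) (\u.3))
step 3: [beta@root] 4

Answer: 4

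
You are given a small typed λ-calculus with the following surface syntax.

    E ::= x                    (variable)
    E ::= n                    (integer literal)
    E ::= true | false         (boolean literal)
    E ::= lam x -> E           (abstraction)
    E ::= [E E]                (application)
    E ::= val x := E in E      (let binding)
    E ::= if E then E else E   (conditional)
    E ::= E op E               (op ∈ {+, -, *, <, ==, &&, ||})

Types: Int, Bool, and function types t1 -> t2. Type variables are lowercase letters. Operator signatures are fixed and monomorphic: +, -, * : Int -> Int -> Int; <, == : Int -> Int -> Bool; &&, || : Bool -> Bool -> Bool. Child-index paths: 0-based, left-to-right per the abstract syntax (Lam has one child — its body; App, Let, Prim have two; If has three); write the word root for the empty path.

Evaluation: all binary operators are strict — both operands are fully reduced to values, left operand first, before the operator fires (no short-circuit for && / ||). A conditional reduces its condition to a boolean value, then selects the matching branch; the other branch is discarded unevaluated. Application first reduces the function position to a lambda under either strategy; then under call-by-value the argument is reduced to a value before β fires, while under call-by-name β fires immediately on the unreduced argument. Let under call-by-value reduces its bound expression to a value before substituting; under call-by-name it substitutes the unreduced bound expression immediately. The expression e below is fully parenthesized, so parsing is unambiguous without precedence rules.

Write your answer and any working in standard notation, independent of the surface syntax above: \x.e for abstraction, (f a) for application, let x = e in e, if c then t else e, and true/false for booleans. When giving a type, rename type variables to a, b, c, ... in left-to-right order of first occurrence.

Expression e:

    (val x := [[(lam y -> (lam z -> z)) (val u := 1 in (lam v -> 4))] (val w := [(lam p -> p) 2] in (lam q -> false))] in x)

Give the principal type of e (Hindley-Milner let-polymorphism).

Working:
z : b
\z._ : b -> b
\y._ : a -> b -> b
let u : Int
\v._ : c -> Int
  unify a -> b -> b ~ (c -> Int) -> d
  unify a ~ c -> Int
  unify b -> b ~ d
_ _ : b -> b
p : e
\p._ : e -> e
  unify e -> e ~ Int -> f
  unify e ~ Int
  unify Int ~ f
_ _ : Int
let w : Int
\q._ : g -> Bool
  unify b -> b ~ (g -> Bool) -> h
  unify b ~ g -> Bool
  unify g -> Bool ~ h
_ _ : g -> Bool
let x : forall. g -> Bool
x : i -> Bool

Answer: a -> Bool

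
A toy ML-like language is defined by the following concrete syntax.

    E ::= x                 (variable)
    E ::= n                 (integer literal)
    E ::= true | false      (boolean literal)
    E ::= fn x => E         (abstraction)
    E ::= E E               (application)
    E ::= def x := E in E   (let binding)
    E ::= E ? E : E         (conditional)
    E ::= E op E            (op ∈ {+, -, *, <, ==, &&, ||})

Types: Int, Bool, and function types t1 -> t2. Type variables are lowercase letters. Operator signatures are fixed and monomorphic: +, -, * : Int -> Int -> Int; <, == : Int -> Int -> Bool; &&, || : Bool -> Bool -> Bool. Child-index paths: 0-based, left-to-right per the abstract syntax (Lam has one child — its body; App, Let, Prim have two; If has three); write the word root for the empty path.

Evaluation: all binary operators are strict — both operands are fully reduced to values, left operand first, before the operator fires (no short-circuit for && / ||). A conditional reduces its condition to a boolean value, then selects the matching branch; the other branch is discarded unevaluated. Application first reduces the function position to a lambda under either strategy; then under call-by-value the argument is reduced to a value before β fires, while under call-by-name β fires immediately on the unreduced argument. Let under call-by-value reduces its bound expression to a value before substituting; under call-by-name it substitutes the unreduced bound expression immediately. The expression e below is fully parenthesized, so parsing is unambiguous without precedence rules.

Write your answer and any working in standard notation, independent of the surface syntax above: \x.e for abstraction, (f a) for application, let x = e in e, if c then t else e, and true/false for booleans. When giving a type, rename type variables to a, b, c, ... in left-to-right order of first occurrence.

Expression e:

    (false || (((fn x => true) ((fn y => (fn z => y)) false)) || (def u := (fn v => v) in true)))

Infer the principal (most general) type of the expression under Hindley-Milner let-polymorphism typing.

Answer: Bool

Working:
  unify Bool ~ Bool
\x._ : a -> Bool
y : b
\z._ : c -> b
\y._ : b -> c -> b
  unify b -> c -> b ~ Bool -> d
  unify b ~ Bool
  unify c -> Bool ~ d
_ _ : c -> Bool
  unify a -> Bool ~ (c -> Bool) -> e
  unify a ~ c -> Bool
  unify Bool ~ e
_ _ : Bool
  unify Bool ~ Bool
v : f
\v._ : f -> f
let u : forall. f -> f
  unify Bool ~ Bool
  unify Bool ~ Bool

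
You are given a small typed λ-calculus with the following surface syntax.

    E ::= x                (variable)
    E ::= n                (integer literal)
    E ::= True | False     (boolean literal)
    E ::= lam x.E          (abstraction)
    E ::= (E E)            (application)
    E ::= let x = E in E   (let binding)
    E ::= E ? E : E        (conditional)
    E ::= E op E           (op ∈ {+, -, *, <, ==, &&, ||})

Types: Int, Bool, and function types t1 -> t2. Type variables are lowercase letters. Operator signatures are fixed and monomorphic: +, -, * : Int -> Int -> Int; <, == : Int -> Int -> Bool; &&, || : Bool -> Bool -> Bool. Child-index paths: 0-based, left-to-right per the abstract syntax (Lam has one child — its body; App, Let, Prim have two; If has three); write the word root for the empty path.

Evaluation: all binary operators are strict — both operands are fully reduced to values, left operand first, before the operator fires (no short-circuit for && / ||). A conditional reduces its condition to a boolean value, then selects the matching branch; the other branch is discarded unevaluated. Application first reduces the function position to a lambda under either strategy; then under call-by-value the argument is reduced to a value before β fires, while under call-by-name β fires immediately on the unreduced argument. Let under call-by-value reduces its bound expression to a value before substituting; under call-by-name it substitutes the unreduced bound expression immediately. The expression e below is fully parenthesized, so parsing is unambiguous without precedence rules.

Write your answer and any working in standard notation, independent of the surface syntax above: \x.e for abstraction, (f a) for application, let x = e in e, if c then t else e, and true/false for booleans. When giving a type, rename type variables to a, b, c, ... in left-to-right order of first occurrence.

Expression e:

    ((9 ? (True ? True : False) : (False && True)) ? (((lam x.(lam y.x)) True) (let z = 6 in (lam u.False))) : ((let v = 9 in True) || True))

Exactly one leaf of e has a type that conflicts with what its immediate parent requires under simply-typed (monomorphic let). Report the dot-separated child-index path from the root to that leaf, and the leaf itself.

Working:
  unify Int ~ Bool
  FAIL: mismatch Int ~ Bool

Answer: 0.0 : 9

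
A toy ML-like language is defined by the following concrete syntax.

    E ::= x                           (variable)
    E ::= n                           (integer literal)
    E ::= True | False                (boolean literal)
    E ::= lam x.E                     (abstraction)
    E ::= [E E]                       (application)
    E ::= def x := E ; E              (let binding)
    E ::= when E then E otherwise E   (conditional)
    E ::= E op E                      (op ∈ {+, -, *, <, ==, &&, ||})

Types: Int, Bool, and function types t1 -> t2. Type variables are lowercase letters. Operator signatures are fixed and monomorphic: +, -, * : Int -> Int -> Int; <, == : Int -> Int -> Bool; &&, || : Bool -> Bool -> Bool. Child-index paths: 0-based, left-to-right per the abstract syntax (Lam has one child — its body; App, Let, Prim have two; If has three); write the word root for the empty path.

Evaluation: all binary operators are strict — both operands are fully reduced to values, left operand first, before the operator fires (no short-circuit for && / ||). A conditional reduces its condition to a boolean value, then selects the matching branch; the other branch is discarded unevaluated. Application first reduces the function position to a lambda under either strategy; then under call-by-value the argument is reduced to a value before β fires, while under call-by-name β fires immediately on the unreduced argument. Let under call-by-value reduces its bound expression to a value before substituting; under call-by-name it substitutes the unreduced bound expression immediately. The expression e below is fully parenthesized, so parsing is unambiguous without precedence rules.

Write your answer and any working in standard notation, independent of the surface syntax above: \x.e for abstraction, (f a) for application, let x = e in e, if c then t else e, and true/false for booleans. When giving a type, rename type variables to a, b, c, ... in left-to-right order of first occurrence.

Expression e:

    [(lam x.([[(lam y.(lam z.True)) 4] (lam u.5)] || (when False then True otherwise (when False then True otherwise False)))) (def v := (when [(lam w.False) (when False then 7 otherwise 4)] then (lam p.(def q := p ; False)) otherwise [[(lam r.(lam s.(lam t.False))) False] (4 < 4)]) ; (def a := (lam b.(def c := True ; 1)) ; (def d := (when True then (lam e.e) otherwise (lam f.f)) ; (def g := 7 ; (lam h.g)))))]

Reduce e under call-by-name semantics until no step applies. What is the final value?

Answer: true

Derivation:
step 0: ((\x.((((\y.(\z.true)) 4) (\u.5)) || (if false then true else (if false then true else false)))) (let v = (if ((\w.false) (if false then 7 else 4)) then (\p.(let q = p in false)) else (((\r.(\s.(\t.false))) false) (4 < 4))) in (let a = (\b.(let c = true in 1)) in (let d = (if true then (\e.e) else (\f.f)) in (let g = 7 in (\h.g))))))
step 1: [beta@root] ((((\y.(\z.true)) 4) (\u.5)) || (if false then true else (if false then true else false)))
step 2: [beta@0.0] (((\z.true) (\u.5)) || (if false then true else (if false then true else false)))
step 3: [beta@0] (true || (if false then true else (if false then true else false)))
step 4: [if@1] (true || (if false then true else false))
step 5: [if@1] (true || false)
step 6: [delta@root] true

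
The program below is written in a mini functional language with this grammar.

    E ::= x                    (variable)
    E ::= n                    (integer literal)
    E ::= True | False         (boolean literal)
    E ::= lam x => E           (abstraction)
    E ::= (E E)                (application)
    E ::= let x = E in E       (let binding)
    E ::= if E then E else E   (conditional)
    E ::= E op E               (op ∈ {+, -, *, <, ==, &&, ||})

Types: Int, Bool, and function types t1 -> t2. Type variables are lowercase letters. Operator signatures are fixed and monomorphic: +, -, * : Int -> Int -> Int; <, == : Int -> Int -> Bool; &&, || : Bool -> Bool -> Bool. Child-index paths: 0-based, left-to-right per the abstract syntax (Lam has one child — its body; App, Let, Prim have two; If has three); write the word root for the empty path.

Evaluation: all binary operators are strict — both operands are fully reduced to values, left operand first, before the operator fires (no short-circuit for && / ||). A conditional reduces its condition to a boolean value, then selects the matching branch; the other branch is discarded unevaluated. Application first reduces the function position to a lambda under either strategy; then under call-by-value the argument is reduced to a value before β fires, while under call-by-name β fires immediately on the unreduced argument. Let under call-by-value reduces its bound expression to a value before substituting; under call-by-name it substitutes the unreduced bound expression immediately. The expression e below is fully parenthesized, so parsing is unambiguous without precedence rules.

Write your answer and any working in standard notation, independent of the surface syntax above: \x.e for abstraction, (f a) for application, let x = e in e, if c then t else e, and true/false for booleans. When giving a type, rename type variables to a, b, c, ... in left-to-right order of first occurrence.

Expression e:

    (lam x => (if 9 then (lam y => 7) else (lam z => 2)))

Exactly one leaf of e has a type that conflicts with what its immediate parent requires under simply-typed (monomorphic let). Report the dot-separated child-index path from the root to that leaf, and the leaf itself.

Trace:
  unify Int ~ Bool
  FAIL: mismatch Int ~ Bool

Answer: 0.0 : 9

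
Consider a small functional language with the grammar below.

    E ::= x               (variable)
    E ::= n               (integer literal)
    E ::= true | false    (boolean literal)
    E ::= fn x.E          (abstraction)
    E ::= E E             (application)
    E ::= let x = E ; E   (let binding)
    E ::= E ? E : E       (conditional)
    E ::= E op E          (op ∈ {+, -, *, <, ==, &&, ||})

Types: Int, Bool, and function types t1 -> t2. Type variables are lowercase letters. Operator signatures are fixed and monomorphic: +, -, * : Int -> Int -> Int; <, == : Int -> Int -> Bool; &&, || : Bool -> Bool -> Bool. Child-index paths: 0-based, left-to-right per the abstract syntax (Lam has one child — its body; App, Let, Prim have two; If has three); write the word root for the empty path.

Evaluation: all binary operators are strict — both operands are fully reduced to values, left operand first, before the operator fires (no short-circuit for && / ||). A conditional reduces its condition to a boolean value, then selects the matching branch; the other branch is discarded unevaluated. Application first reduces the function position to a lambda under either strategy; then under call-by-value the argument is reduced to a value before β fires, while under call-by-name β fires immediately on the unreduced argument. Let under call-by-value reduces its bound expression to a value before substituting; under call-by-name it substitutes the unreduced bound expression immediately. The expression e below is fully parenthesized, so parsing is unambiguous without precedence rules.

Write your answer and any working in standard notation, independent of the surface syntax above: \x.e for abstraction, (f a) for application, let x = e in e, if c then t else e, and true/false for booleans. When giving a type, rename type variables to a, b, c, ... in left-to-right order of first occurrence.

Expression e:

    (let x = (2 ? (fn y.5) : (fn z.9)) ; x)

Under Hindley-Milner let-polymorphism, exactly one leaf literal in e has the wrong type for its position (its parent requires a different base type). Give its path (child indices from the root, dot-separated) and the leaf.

Answer: 0.0 : 2

Working:
  unify Int ~ Bool
  FAIL: mismatch Int ~ Bool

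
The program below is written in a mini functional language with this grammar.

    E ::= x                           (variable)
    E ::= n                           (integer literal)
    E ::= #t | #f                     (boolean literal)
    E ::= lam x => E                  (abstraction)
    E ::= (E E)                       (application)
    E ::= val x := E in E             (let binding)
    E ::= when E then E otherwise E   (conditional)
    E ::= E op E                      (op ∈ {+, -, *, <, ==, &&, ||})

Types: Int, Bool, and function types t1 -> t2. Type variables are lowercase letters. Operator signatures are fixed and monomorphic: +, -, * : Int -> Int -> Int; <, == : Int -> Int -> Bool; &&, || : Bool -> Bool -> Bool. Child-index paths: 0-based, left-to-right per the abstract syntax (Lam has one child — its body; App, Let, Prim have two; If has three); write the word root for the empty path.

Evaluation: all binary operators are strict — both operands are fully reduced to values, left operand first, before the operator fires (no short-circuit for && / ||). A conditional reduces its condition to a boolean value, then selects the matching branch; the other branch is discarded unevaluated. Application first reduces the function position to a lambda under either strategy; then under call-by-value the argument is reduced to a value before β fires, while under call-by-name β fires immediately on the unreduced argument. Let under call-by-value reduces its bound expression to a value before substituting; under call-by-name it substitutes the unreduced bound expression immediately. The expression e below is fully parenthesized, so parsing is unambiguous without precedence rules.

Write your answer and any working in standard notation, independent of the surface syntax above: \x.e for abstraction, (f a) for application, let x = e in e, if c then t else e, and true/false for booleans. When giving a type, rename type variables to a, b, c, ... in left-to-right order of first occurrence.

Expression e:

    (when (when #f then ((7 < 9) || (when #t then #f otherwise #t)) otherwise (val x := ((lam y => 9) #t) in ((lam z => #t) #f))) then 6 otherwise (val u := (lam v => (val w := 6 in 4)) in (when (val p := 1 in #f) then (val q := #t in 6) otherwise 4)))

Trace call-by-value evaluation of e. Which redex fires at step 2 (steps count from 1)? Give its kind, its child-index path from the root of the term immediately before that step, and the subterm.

Working:
step 0: (if (if false then ((7 < 9) || (if true then false else true)) else (let x = ((\y.9) true) in ((\z.true) false))) then 6 else (let u = (\v.(let w = 6 in 4)) in (if (let p = 1 in false) then (let q = true in 6) else 4)))
step 1: [if@0] (if (let x = ((\y.9) true) in ((\z.true) false)) then 6 else (let u = (\v.(let w = 6 in 4)) in (if (let p = 1 in false) then (let q = true in 6) else 4)))
step 2: [beta@0.0] (if (let x = 9 in ((\z.true) false)) then 6 else (let u = (\v.(let w = 6 in 4)) in (if (let p = 1 in false) then (let q = true in 6) else 4)))

Answer: beta at 0.0 : ((\y.9) true)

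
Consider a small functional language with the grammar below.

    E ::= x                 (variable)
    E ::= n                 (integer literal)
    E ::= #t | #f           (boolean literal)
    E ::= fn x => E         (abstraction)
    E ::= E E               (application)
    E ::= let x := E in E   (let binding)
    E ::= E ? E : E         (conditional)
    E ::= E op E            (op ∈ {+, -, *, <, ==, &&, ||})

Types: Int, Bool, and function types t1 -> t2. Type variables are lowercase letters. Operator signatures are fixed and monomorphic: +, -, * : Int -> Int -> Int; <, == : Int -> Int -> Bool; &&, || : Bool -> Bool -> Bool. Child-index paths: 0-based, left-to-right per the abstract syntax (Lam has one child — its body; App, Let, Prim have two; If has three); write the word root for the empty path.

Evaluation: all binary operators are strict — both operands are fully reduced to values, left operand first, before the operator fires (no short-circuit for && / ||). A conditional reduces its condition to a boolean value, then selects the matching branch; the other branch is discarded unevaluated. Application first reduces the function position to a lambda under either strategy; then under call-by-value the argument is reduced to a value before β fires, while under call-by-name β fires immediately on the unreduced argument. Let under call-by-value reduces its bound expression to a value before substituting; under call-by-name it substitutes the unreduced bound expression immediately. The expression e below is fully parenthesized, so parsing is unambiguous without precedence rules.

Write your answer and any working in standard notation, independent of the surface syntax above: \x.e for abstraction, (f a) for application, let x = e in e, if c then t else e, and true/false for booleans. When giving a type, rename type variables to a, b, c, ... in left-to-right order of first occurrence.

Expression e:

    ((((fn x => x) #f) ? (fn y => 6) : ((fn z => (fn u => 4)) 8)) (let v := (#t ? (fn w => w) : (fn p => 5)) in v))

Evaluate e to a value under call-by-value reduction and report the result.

Answer: 4

Trace:
step 0: ((if ((\x.x) false) then (\y.6) else ((\z.(\u.4)) 8)) (let v = (if true then (\w.w) else (\p.5)) in v))
step 1: [beta@0.0] ((if false then (\y.6) else ((\z.(\u.4)) 8)) (let v = (if true then (\w.w) else (\p.5)) in v))
step 2: [if@0] (((\z.(\u.4)) 8) (let v = (if true then (\w.w) else (\p.5)) in v))
step 3: [beta@0] ((\u.4) (let v = (if true then (\w.w) else (\p.5)) in v))
step 4: [if@1.0] ((\u.4) (let v = (\w.w) in v))
step 5: [let@1] ((\u.4) (\w.w))
step 6: [beta@root] 4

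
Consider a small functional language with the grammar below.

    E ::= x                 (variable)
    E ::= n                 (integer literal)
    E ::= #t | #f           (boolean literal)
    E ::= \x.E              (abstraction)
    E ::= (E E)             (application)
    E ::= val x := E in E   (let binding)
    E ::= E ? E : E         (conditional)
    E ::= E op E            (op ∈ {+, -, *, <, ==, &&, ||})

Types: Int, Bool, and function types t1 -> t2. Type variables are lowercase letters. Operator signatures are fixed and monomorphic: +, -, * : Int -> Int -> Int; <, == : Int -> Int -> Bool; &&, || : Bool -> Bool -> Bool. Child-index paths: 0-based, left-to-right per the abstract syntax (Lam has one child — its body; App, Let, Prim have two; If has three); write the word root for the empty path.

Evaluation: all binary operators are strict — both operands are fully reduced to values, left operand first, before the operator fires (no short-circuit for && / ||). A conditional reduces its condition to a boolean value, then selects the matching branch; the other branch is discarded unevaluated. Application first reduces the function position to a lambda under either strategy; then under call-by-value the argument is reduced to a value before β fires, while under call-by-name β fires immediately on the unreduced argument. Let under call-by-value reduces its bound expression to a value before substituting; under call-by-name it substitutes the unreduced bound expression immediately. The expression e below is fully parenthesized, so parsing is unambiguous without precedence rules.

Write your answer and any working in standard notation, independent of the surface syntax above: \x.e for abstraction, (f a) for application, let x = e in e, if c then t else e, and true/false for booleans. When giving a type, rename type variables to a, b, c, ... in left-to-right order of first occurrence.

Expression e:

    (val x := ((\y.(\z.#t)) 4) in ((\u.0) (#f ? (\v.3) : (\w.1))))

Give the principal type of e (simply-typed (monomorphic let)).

Trace:
\z._ : b -> Bool
\y._ : a -> b -> Bool
  unify a -> b -> Bool ~ Int -> c
  unify a ~ Int
  unify b -> Bool ~ c
_ _ : b -> Bool
let x : b -> Bool
\u._ : d -> Int
  unify Bool ~ Bool
\v._ : e -> Int
\w._ : f -> Int
  unify e -> Int ~ f -> Int
  unify e ~ f
  unify Int ~ Int
  unify d -> Int ~ (f -> Int) -> g
  unify d ~ f -> Int
  unify Int ~ g
_ _ : Int

Answer: Int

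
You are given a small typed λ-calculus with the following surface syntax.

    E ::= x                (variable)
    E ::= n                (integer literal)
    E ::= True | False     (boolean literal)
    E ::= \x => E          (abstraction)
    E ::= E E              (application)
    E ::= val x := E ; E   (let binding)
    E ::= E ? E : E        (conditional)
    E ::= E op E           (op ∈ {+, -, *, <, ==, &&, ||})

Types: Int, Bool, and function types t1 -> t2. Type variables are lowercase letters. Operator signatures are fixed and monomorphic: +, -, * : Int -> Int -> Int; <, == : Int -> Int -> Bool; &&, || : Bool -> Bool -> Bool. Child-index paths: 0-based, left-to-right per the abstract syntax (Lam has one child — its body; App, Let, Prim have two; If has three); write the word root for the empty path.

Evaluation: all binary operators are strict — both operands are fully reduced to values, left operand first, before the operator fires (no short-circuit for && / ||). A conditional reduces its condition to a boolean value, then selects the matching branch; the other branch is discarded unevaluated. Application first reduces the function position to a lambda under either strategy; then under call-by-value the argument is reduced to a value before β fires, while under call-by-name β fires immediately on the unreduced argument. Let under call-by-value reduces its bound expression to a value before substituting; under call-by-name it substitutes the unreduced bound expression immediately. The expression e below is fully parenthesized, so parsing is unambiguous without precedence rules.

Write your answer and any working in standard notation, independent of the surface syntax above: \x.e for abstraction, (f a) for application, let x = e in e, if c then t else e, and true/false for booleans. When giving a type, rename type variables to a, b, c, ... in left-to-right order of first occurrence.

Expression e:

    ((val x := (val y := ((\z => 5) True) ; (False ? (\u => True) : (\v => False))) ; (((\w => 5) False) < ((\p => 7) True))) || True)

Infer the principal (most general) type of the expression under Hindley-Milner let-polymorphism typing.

Answer: Bool

Trace:
\z._ : a -> Int
  unify a -> Int ~ Bool -> b
  unify a ~ Bool
  unify Int ~ b
_ _ : Int
let y : Int
  unify Bool ~ Bool
\u._ : c -> Bool
\v._ : d -> Bool
  unify c -> Bool ~ d -> Bool
  unify c ~ d
  unify Bool ~ Bool
let x : forall. d -> Bool
\w._ : e -> Int
  unify e -> Int ~ Bool -> f
  unify e ~ Bool
  unify Int ~ f
_ _ : Int
  unify Int ~ Int
\p._ : g -> Int
  unify g -> Int ~ Bool -> h
  unify g ~ Bool
  unify Int ~ h
_ _ : Int
  unify Int ~ Int
  unify Bool ~ Bool
  unify Bool ~ Bool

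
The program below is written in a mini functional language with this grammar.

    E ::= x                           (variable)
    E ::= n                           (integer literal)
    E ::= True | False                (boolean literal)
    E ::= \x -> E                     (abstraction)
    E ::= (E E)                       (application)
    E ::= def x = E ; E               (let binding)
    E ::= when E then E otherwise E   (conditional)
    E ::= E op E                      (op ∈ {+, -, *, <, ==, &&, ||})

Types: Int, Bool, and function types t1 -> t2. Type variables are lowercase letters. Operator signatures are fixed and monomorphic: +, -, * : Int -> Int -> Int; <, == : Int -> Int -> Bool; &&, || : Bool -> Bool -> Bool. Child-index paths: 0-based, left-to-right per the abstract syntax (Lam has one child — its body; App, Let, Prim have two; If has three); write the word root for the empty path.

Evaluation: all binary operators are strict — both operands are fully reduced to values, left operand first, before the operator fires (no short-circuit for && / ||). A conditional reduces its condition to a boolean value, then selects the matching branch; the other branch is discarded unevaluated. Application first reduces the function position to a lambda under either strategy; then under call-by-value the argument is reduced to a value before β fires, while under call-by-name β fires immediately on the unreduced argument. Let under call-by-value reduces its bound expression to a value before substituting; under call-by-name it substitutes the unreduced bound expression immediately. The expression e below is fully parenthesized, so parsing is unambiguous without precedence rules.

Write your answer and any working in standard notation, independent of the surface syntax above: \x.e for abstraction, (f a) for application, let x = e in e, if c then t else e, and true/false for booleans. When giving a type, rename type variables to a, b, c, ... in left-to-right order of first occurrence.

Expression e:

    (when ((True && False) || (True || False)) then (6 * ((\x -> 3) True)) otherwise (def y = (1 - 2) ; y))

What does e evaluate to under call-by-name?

Answer: 18

Trace:
step 0: (if ((true && false) || (true || false)) then (6 * ((\x.3) true)) else (let y = (1 - 2) in y))
step 1: [delta@0.0] (if (false || (true || false)) then (6 * ((\x.3) true)) else (let y = (1 - 2) in y))
step 2: [delta@0.1] (if (false || true) then (6 * ((\x.3) true)) else (let y = (1 - 2) in y))
step 3: [delta@0] (if true then (6 * ((\x.3) true)) else (let y = (1 - 2) in y))
step 4: [if@root] (6 * ((\x.3) true))
step 5: [beta@1] (6 * 3)
step 6: [delta@root] 18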